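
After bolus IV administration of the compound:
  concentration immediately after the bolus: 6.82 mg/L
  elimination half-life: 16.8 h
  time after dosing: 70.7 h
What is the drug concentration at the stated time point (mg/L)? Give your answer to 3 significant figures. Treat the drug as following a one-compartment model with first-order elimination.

0.369 mg/L

k = ln2 / t½ = 0.693147 / 16.8 = 0.04126 h⁻¹
C = C₀ · e^(−k·t) = 6.820 × e^(−0.04126 × 70.7)
  = 6.820 × 0.05409 = 0.3689 mg/L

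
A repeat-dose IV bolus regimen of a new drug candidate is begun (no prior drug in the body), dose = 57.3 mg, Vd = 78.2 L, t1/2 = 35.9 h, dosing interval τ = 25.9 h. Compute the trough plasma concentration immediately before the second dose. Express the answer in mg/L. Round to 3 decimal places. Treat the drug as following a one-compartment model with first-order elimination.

0.444 mg/L

C₀ per dose = Dose / Vd = 57.3 / 78.2 = 0.7327 mg/L
k = ln2 / t½ = 0.693147 / 35.9 = 0.01931 h⁻¹
Fraction remaining after one interval: r = e^(−kτ) = e^(−0.01931 × 25.9) = 0.6065
Before dose 2, 1 dose has been given (aged 1τ).
C_trough = C₀ × r = 0.7327 × 0.6065 = 0.4444 mg/L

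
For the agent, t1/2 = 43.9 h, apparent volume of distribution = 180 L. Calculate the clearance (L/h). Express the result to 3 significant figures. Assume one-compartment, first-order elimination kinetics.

k = ln2 / t½ = 0.693147 / 43.9 = 0.01579 h⁻¹
CL = k × Vd = 0.01579 × 180 = 2.842 L/h

2.84 L/h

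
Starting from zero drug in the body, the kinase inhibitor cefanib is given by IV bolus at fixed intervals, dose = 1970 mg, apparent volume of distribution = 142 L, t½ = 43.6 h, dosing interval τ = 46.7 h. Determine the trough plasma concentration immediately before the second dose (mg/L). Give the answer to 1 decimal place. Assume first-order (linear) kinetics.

6.6 mg/L

C₀ per dose = Dose / Vd = 1970 / 142 = 13.87 mg/L
k = ln2 / t½ = 0.693147 / 43.6 = 0.01590 h⁻¹
Fraction remaining after one interval: r = e^(−kτ) = e^(−0.01590 × 46.7) = 0.4759
Before dose 2, 1 dose has been given (aged 1τ).
C_trough = C₀ × r = 13.87 × 0.4759 = 6.601 mg/L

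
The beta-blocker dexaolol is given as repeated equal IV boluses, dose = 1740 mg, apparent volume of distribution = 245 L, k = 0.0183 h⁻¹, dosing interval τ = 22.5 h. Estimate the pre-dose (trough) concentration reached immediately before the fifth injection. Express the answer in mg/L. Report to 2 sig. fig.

11 mg/L

C₀ per dose = Dose / Vd = 1740 / 245 = 7.102 mg/L
Fraction remaining after one interval: r = e^(−kτ) = e^(−0.01830 × 22.5) = 0.6625
Before dose 5, 4 doses have been given (aged 1τ, 2τ, 3τ, 4τ).
C_trough = C₀ × (r + r² + … + r^4) = C₀ × r(1−r^4)/(1−r)
        = 7.102 × 0.6625 × (1 − 0.1926) / (1 − 0.6625) = 11.26 mg/L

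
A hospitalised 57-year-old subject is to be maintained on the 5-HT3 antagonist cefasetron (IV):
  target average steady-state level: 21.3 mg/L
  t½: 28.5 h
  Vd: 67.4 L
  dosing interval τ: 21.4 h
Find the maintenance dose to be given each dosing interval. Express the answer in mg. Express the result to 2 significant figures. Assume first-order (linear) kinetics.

k = ln2 / t½ = 0.693147 / 28.5 = 0.02432 h⁻¹
CL = k × Vd = 0.02432 × 67.4 = 1.639 L/h
At steady state, Dose/τ = Css × CL.
Dose = Css × CL × τ = 21.3 × 1.639 × 21.4 = 747.1 mg

750 mg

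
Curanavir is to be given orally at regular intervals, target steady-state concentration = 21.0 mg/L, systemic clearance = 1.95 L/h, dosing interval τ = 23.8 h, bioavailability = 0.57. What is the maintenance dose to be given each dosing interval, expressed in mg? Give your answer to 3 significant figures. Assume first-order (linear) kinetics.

At steady state, F × (Dose/τ) = Css × CL.
Dose = Css × CL × τ / F = 21.0 × 1.950 × 23.8 / 0.57 = 1710 mg

1710 mg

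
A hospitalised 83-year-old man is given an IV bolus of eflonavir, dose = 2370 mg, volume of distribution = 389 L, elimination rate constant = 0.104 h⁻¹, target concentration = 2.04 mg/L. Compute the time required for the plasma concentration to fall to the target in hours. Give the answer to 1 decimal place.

10.5 h

C₀ = Dose / Vd = 2370 / 389 = 6.093 mg/L
t = ln(C₀ / C) / k = ln(6.093 / 2.04) / 0.1040
  = ln(2.987) / 0.1040 = 1.094 / 0.1040 = 10.52 h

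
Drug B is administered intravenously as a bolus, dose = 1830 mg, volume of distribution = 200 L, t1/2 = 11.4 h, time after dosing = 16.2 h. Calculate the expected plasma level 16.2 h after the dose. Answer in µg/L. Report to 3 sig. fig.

C₀ = Dose / Vd = 1830 / 200 = 9.150 mg/L
k = ln2 / t½ = 0.693147 / 11.4 = 0.06080 h⁻¹
C = C₀ · e^(−k·t) = 9.150 × e^(−0.06080 × 16.2)
  = 9.150 × 0.3735 = 3.418 mg/L
Convert: 3.418 mg/L × 1000 = 3418 µg/L

3420 µg/L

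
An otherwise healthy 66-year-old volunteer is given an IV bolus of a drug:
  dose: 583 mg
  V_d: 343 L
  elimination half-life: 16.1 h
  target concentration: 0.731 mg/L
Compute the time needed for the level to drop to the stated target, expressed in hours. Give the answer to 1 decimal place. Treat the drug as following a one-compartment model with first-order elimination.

C₀ = Dose / Vd = 583.0 / 343 = 1.700 mg/L
k = ln2 / t½ = 0.693147 / 16.1 = 0.04305 h⁻¹
t = ln(C₀ / C) / k = ln(1.700 / 0.731) / 0.04305
  = ln(2.326) / 0.04305 = 0.8442 / 0.04305 = 19.61 h

19.6 h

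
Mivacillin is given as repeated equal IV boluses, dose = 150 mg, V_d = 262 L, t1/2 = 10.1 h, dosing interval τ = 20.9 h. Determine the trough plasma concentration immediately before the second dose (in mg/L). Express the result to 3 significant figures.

0.136 mg/L

C₀ per dose = Dose / Vd = 150 / 262 = 0.5725 mg/L
k = ln2 / t½ = 0.693147 / 10.1 = 0.06863 h⁻¹
Fraction remaining after one interval: r = e^(−kτ) = e^(−0.06863 × 20.9) = 0.2383
Before dose 2, 1 dose has been given (aged 1τ).
C_trough = C₀ × r = 0.5725 × 0.2383 = 0.1364 mg/L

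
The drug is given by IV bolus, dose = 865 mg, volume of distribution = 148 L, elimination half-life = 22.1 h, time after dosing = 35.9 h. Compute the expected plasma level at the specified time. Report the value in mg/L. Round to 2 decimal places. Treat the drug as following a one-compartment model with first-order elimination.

1.90 mg/L

C₀ = Dose / Vd = 865.0 / 148 = 5.845 mg/L
k = ln2 / t½ = 0.693147 / 22.1 = 0.03136 h⁻¹
C = C₀ · e^(−k·t) = 5.845 × e^(−0.03136 × 35.9)
  = 5.845 × 0.3244 = 1.896 mg/L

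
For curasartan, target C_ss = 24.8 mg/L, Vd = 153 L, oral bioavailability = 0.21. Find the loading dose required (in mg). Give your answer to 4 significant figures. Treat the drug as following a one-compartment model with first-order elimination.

18070 mg

LD = Css × Vd / F = 24.8 × 153 / 0.21 = 18070 mg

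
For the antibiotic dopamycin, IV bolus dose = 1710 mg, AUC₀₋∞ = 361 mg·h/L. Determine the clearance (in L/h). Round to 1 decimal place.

CL = Dose / AUC = 1710 / 361 = 4.737 L/h

4.7 L/h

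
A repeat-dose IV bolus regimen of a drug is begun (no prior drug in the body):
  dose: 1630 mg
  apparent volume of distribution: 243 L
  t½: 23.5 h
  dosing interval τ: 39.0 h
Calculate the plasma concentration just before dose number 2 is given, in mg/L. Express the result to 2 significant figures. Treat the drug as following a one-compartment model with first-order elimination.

2.1 mg/L

C₀ per dose = Dose / Vd = 1630 / 243 = 6.708 mg/L
k = ln2 / t½ = 0.693147 / 23.5 = 0.02950 h⁻¹
Fraction remaining after one interval: r = e^(−kτ) = e^(−0.02950 × 39.0) = 0.3165
Before dose 2, 1 dose has been given (aged 1τ).
C_trough = C₀ × r = 6.708 × 0.3165 = 2.123 mg/L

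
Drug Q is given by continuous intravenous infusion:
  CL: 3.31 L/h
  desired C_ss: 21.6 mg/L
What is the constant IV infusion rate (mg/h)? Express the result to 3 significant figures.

71.5 mg/h

At steady state, infusion rate R₀ = Css × CL = 21.6 × 3.310 = 71.50 mg/h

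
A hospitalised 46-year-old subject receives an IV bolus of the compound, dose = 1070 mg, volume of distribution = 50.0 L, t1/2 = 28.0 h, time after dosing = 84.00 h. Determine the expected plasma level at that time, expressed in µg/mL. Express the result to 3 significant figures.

C₀ = Dose / Vd = 1070 / 50.0 = 21.40 mg/L
k = ln2 / t½ = 0.693147 / 28.0 = 0.02476 h⁻¹
t / t½ = 84.00 / 28.0 = 3 half-lives
C = C₀ × (1/2)^3 = 21.40 × 0.1250 = 2.675 mg/L
(2.675 mg/L = 2.675 µg/mL)

2.68 µg/mL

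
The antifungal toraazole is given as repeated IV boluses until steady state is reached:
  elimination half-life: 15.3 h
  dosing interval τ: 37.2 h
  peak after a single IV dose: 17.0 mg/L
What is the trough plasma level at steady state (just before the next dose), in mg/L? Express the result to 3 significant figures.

3.87 mg/L

k = ln2 / t½ = 0.693147 / 15.3 = 0.04530 h⁻¹
e^(−kτ) = e^(−0.04530 × 37.2) = 0.1854
Accumulation ratio R = 1 / (1 − e^(−kτ)) = 1 / (1 − 0.1854) = 1.228
Steady-state trough = C₀ × R × e^(−kτ) = 17.0 × 1.228 × 0.1854 = 3.870 mg/L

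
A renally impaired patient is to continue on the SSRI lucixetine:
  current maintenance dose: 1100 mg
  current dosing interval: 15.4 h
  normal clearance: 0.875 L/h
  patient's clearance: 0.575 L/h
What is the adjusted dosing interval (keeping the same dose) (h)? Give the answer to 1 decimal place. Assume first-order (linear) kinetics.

23.4 h

To keep the same average steady-state level, dosing rate must scale with clearance.
CL ratio = 0.575 / 0.875 = 0.6571
New interval (same dose) = 15.4 / 0.6571 = 23.44 h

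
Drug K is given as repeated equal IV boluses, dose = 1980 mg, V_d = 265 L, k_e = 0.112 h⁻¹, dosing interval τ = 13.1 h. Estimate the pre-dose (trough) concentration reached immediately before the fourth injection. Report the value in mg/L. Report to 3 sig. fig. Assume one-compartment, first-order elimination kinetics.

C₀ per dose = Dose / Vd = 1980 / 265 = 7.472 mg/L
Fraction remaining after one interval: r = e^(−kτ) = e^(−0.1120 × 13.1) = 0.2306
Before dose 4, 3 doses have been given (aged 1τ, 2τ, 3τ).
C_trough = C₀ × (r + r² + … + r^3) = C₀ × r(1−r^3)/(1−r)
        = 7.472 × 0.2306 × (1 − 0.01226) / (1 − 0.2306) = 2.212 mg/L

2.21 mg/L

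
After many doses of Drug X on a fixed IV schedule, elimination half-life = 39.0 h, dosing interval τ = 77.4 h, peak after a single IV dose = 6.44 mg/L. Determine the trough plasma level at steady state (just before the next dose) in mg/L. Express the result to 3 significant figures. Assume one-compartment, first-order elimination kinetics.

2.18 mg/L

k = ln2 / t½ = 0.693147 / 39.0 = 0.01777 h⁻¹
e^(−kτ) = e^(−0.01777 × 77.4) = 0.2527
Accumulation ratio R = 1 / (1 − e^(−kτ)) = 1 / (1 − 0.2527) = 1.338
Steady-state trough = C₀ × R × e^(−kτ) = 6.44 × 1.338 × 0.2527 = 2.177 mg/L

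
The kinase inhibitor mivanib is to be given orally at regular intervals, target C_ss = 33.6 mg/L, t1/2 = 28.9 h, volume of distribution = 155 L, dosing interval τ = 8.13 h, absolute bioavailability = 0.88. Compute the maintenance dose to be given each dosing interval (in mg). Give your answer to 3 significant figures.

k = ln2 / t½ = 0.693147 / 28.9 = 0.02398 h⁻¹
CL = k × Vd = 0.02398 × 155 = 3.717 L/h
At steady state, F × (Dose/τ) = Css × CL.
Dose = Css × CL × τ / F = 33.6 × 3.717 × 8.13 / 0.88 = 1154 mg

1150 mg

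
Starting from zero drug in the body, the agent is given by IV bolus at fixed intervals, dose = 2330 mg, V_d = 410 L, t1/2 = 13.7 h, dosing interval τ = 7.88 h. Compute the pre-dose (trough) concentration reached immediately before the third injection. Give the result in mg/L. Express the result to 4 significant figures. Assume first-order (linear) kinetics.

6.375 mg/L

C₀ per dose = Dose / Vd = 2330 / 410 = 5.683 mg/L
k = ln2 / t½ = 0.693147 / 13.7 = 0.05059 h⁻¹
Fraction remaining after one interval: r = e^(−kτ) = e^(−0.05059 × 7.88) = 0.6712
Before dose 3, 2 doses have been given (aged 1τ, 2τ).
C_trough = C₀ × (r + r²) = 5.683 × (0.6712 + 0.4505) = 6.375 mg/L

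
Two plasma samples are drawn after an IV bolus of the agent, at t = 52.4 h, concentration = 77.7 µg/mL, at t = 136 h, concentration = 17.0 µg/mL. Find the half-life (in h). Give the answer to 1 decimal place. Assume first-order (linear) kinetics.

k = ln(C₁/C₂) / (t₂ − t₁) = ln(77.7/17.0) / (136 − 52.4)
  = 1.520 / 83.60 = 0.01818 h⁻¹
t½ = ln2 / k = 0.693147 / 0.01818 = 38.13 h

38.1 h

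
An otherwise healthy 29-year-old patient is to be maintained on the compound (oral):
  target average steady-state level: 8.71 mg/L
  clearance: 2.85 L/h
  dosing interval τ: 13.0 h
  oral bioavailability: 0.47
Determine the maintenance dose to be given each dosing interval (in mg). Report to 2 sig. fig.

690 mg

At steady state, F × (Dose/τ) = Css × CL.
Dose = Css × CL × τ / F = 8.71 × 2.850 × 13.0 / 0.47 = 686.6 mg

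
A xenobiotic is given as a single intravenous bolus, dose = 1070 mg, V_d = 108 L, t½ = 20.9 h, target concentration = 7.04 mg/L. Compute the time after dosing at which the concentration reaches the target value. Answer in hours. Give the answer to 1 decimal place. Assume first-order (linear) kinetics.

C₀ = Dose / Vd = 1070 / 108 = 9.907 mg/L
k = ln2 / t½ = 0.693147 / 20.9 = 0.03316 h⁻¹
t = ln(C₀ / C) / k = ln(9.907 / 7.04) / 0.03316
  = ln(1.407) / 0.03316 = 0.3415 / 0.03316 = 10.30 h

10.3 h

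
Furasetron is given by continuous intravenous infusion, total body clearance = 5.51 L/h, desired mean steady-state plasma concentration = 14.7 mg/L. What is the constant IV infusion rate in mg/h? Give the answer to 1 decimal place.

81.0 mg/h

At steady state, infusion rate R₀ = Css × CL = 14.7 × 5.510 = 81.00 mg/h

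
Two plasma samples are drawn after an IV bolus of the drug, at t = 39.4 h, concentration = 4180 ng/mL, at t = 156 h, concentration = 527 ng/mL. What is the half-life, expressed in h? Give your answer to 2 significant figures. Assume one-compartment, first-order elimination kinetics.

k = ln(C₁/C₂) / (t₂ − t₁) = ln(4180/527) / (156 − 39.4)
  = 2.071 / 116.6 = 0.01776 h⁻¹
t½ = ln2 / k = 0.693147 / 0.01776 = 39.03 h

39 h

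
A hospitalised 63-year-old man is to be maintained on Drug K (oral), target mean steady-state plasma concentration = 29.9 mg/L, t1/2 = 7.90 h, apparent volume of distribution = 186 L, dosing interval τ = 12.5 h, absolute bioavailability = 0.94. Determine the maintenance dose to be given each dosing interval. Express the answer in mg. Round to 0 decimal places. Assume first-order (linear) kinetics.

k = ln2 / t½ = 0.693147 / 7.90 = 0.08774 h⁻¹
CL = k × Vd = 0.08774 × 186 = 16.32 L/h
At steady state, F × (Dose/τ) = Css × CL.
Dose = Css × CL × τ / F = 29.9 × 16.32 × 12.5 / 0.94 = 6489 mg

6489 mg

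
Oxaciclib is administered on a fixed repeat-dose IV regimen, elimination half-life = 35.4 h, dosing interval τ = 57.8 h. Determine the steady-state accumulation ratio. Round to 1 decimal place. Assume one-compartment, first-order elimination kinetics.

1.5

k = ln2 / t½ = 0.693147 / 35.4 = 0.01958 h⁻¹
e^(−kτ) = e^(−0.01958 × 57.8) = 0.3225
Accumulation ratio R = 1 / (1 − e^(−kτ)) = 1 / (1 − 0.3225) = 1.476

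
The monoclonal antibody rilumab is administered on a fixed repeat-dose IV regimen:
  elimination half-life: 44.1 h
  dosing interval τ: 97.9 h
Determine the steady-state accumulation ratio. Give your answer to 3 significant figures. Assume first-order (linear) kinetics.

k = ln2 / t½ = 0.693147 / 44.1 = 0.01572 h⁻¹
e^(−kτ) = e^(−0.01572 × 97.9) = 0.2146
Accumulation ratio R = 1 / (1 − e^(−kτ)) = 1 / (1 − 0.2146) = 1.273

1.27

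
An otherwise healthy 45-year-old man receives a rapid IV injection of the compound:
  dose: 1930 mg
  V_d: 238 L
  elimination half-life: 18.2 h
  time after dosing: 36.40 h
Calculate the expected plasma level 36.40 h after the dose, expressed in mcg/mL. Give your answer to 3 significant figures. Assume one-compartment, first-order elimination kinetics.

C₀ = Dose / Vd = 1930 / 238 = 8.109 mg/L
k = ln2 / t½ = 0.693147 / 18.2 = 0.03809 h⁻¹
t / t½ = 36.40 / 18.2 = 2 half-lives
C = C₀ × (1/2)^2 = 8.109 × 0.2500 = 2.027 mg/L
(2.027 mg/L = 2.027 mcg/mL)

2.03 mcg/mL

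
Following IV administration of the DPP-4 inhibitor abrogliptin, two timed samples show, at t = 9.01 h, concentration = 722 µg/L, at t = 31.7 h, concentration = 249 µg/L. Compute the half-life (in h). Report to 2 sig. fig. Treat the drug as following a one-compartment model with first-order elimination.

15 h

k = ln(C₁/C₂) / (t₂ − t₁) = ln(722/249) / (31.7 − 9.01)
  = 1.065 / 22.69 = 0.04694 h⁻¹
t½ = ln2 / k = 0.693147 / 0.04694 = 14.77 h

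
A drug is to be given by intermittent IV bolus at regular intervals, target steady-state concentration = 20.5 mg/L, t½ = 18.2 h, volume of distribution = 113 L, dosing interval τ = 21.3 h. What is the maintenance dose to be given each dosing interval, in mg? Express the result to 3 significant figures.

k = ln2 / t½ = 0.693147 / 18.2 = 0.03809 h⁻¹
CL = k × Vd = 0.03809 × 113 = 4.304 L/h
At steady state, Dose/τ = Css × CL.
Dose = Css × CL × τ = 20.5 × 4.304 × 21.3 = 1879 mg

1880 mg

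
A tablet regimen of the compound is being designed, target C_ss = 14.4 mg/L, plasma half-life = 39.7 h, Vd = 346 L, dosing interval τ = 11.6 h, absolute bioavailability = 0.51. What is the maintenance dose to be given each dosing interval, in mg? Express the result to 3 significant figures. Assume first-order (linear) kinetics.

1980 mg

k = ln2 / t½ = 0.693147 / 39.7 = 0.01746 h⁻¹
CL = k × Vd = 0.01746 × 346 = 6.041 L/h
At steady state, F × (Dose/τ) = Css × CL.
Dose = Css × CL × τ / F = 14.4 × 6.041 × 11.6 / 0.51 = 1979 mg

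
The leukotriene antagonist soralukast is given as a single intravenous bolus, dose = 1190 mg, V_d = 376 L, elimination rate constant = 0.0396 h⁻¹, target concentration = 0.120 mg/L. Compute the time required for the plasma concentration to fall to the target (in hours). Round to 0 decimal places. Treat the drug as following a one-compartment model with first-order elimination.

C₀ = Dose / Vd = 1190 / 376 = 3.165 mg/L
t = ln(C₀ / C) / k = ln(3.165 / 0.120) / 0.03960
  = ln(26.38) / 0.03960 = 3.273 / 0.03960 = 82.65 h

83 h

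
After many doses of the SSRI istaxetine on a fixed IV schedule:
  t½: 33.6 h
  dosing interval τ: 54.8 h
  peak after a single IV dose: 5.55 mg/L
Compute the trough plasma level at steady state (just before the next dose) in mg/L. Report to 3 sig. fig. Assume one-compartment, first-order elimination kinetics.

2.65 mg/L

k = ln2 / t½ = 0.693147 / 33.6 = 0.02063 h⁻¹
e^(−kτ) = e^(−0.02063 × 54.8) = 0.3229
Accumulation ratio R = 1 / (1 − e^(−kτ)) = 1 / (1 − 0.3229) = 1.477
Steady-state trough = C₀ × R × e^(−kτ) = 5.55 × 1.477 × 0.3229 = 2.647 mg/L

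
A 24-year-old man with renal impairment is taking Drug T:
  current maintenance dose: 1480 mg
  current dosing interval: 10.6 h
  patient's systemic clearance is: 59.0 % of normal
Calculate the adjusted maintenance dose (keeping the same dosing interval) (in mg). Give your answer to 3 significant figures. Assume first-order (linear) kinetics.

To keep the same average steady-state level, dosing rate must scale with clearance.
CL ratio = 59.0 / 100 = 0.5900
New dose (same interval) = 1480 × 0.5900 = 873.2 mg

873 mg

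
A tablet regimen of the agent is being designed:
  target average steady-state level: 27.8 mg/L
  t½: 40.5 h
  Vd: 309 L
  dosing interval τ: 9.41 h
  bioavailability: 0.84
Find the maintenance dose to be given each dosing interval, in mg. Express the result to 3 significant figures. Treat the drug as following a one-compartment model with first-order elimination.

k = ln2 / t½ = 0.693147 / 40.5 = 0.01711 h⁻¹
CL = k × Vd = 0.01711 × 309 = 5.287 L/h
At steady state, F × (Dose/τ) = Css × CL.
Dose = Css × CL × τ / F = 27.8 × 5.287 × 9.41 / 0.84 = 1647 mg

1650 mg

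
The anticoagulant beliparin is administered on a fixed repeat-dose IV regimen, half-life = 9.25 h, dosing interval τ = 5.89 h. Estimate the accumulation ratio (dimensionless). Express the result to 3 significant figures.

2.80

k = ln2 / t½ = 0.693147 / 9.25 = 0.07493 h⁻¹
e^(−kτ) = e^(−0.07493 × 5.89) = 0.6432
Accumulation ratio R = 1 / (1 − e^(−kτ)) = 1 / (1 − 0.6432) = 2.803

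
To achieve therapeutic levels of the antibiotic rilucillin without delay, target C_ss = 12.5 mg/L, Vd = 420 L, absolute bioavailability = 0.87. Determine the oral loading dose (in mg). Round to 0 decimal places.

LD = Css × Vd / F = 12.5 × 420 / 0.87 = 6034 mg

6034 mg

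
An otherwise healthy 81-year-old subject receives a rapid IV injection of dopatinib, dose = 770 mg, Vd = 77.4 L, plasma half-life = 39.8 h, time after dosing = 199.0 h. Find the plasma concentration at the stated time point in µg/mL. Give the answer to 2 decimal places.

C₀ = Dose / Vd = 770.0 / 77.4 = 9.948 mg/L
k = ln2 / t½ = 0.693147 / 39.8 = 0.01742 h⁻¹
t / t½ = 199.0 / 39.8 = 5 half-lives
C = C₀ × (1/2)^5 = 9.948 × 0.03125 = 0.3109 mg/L
(0.3109 mg/L = 0.3109 µg/mL)

0.31 µg/mL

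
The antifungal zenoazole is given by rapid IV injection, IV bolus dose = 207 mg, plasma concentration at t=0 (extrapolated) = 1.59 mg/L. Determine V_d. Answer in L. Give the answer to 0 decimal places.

130 L

Vd = Dose / C₀ = 207.0 / 1.59 = 130.2 L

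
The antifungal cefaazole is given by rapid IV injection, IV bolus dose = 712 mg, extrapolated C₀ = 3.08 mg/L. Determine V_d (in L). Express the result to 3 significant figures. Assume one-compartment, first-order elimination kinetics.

Vd = Dose / C₀ = 712.0 / 3.08 = 231.2 L

231 L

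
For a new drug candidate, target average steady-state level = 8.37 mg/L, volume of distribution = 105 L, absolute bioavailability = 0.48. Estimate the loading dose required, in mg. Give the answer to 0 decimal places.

1831 mg

LD = Css × Vd / F = 8.37 × 105 / 0.48 = 1831 mg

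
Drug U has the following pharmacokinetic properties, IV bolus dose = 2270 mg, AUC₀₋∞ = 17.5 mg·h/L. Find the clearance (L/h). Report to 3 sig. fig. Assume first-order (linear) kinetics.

130 L/h

CL = Dose / AUC = 2270 / 17.5 = 129.7 L/h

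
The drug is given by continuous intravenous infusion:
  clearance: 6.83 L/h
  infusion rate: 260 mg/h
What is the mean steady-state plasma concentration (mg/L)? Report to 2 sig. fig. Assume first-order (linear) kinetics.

At steady state Css = R₀ / CL = 260 / 6.830 = 38.07 mg/L

38 mg/L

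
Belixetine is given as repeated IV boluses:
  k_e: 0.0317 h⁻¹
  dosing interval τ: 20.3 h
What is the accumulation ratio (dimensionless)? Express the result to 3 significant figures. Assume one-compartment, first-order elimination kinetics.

2.11

e^(−kτ) = e^(−0.03170 × 20.3) = 0.5254
Accumulation ratio R = 1 / (1 − e^(−kτ)) = 1 / (1 − 0.5254) = 2.107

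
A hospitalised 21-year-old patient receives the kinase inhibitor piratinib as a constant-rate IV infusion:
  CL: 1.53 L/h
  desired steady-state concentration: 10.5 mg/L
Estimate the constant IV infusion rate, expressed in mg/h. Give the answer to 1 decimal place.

16.1 mg/h

At steady state, infusion rate R₀ = Css × CL = 10.5 × 1.530 = 16.07 mg/h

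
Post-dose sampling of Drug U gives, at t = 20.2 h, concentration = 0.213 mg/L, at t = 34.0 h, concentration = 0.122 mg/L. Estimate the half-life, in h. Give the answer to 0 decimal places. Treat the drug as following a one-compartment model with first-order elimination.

17 h

k = ln(C₁/C₂) / (t₂ − t₁) = ln(0.213/0.122) / (34.0 − 20.2)
  = 0.5573 / 13.80 = 0.04038 h⁻¹
t½ = ln2 / k = 0.693147 / 0.04038 = 17.17 h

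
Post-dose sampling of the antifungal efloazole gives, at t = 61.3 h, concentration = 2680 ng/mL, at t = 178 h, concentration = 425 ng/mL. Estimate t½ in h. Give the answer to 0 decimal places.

k = ln(C₁/C₂) / (t₂ − t₁) = ln(2680/425) / (178 − 61.3)
  = 1.841 / 116.7 = 0.01578 h⁻¹
t½ = ln2 / k = 0.693147 / 0.01578 = 43.93 h

44 h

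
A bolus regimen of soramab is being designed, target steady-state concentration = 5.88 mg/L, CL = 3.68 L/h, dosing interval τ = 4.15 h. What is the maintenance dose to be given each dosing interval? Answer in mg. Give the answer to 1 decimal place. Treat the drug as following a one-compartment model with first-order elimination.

At steady state, Dose/τ = Css × CL.
Dose = Css × CL × τ = 5.88 × 3.680 × 4.15 = 89.80 mg

89.8 mg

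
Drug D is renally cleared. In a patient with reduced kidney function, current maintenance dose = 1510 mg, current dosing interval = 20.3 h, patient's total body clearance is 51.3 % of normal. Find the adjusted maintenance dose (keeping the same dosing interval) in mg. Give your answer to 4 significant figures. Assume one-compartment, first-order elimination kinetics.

774.6 mg

To keep the same average steady-state level, dosing rate must scale with clearance.
CL ratio = 51.3 / 100 = 0.5130
New dose (same interval) = 1510 × 0.5130 = 774.6 mg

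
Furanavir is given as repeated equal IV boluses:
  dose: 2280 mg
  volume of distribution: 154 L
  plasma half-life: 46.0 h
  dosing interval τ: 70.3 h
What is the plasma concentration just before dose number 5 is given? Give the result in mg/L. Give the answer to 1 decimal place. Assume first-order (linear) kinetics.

7.7 mg/L

C₀ per dose = Dose / Vd = 2280 / 154 = 14.81 mg/L
k = ln2 / t½ = 0.693147 / 46.0 = 0.01507 h⁻¹
Fraction remaining after one interval: r = e^(−kτ) = e^(−0.01507 × 70.3) = 0.3467
Before dose 5, 4 doses have been given (aged 1τ, 2τ, 3τ, 4τ).
C_trough = C₀ × (r + r² + … + r^4) = C₀ × r(1−r^4)/(1−r)
        = 14.81 × 0.3467 × (1 − 0.01445) / (1 − 0.3467) = 7.746 mg/L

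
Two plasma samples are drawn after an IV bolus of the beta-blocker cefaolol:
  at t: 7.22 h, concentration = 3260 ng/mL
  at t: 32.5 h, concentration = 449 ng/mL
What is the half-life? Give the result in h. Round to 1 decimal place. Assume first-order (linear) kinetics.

8.8 h

k = ln(C₁/C₂) / (t₂ − t₁) = ln(3260/449) / (32.5 − 7.22)
  = 1.982 / 25.28 = 0.07840 h⁻¹
t½ = ln2 / k = 0.693147 / 0.07840 = 8.841 h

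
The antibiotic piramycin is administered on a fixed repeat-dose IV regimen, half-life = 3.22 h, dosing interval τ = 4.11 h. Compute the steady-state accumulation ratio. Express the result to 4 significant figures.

k = ln2 / t½ = 0.693147 / 3.22 = 0.2153 h⁻¹
e^(−kτ) = e^(−0.2153 × 4.11) = 0.4128
Accumulation ratio R = 1 / (1 − e^(−kτ)) = 1 / (1 − 0.4128) = 1.703

1.703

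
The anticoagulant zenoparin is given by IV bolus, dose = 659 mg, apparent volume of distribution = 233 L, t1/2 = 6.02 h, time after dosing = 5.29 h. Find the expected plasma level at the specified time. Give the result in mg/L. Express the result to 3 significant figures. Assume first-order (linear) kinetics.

1.54 mg/L

C₀ = Dose / Vd = 659.0 / 233 = 2.828 mg/L
k = ln2 / t½ = 0.693147 / 6.02 = 0.1151 h⁻¹
C = C₀ · e^(−k·t) = 2.828 × e^(−0.1151 × 5.29)
  = 2.828 × 0.5440 = 1.538 mg/L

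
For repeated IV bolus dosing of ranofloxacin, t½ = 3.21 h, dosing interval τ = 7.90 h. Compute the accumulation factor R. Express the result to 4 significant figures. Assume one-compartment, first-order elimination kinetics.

k = ln2 / t½ = 0.693147 / 3.21 = 0.2159 h⁻¹
e^(−kτ) = e^(−0.2159 × 7.90) = 0.1817
Accumulation ratio R = 1 / (1 − e^(−kτ)) = 1 / (1 − 0.1817) = 1.222

1.222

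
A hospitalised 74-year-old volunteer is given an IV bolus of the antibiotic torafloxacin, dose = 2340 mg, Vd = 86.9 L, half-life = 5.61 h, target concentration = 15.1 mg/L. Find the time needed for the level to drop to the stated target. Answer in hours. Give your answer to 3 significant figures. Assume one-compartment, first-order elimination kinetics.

C₀ = Dose / Vd = 2340 / 86.9 = 26.93 mg/L
k = ln2 / t½ = 0.693147 / 5.61 = 0.1236 h⁻¹
t = ln(C₀ / C) / k = ln(26.93 / 15.1) / 0.1236
  = ln(1.783) / 0.1236 = 0.5783 / 0.1236 = 4.679 h

4.68 h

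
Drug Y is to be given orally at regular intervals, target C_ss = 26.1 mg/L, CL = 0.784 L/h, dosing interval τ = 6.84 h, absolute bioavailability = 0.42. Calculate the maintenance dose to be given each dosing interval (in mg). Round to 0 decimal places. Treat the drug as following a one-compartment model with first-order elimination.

333 mg

At steady state, F × (Dose/τ) = Css × CL.
Dose = Css × CL × τ / F = 26.1 × 0.7840 × 6.84 / 0.42 = 333.2 mg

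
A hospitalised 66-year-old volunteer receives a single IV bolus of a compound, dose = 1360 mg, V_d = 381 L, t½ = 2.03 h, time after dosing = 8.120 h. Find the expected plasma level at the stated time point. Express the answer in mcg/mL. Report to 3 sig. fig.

C₀ = Dose / Vd = 1360 / 381 = 3.570 mg/L
k = ln2 / t½ = 0.693147 / 2.03 = 0.3415 h⁻¹
t / t½ = 8.120 / 2.03 = 4 half-lives
C = C₀ × (1/2)^4 = 3.570 × 0.06250 = 0.2231 mg/L
(0.2231 mg/L = 0.2231 mcg/mL)

0.223 mcg/mL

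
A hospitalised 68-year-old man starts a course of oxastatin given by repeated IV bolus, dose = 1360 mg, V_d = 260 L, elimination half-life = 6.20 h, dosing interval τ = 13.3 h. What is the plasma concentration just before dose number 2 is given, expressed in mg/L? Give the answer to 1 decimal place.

1.2 mg/L

C₀ per dose = Dose / Vd = 1360 / 260 = 5.231 mg/L
k = ln2 / t½ = 0.693147 / 6.20 = 0.1118 h⁻¹
Fraction remaining after one interval: r = e^(−kτ) = e^(−0.1118 × 13.3) = 0.2261
Before dose 2, 1 dose has been given (aged 1τ).
C_trough = C₀ × r = 5.231 × 0.2261 = 1.183 mg/L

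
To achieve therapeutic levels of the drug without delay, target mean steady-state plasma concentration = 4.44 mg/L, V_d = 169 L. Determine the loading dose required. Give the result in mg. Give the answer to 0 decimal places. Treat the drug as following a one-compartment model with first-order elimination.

LD = Css × Vd = 4.44 × 169 = 750.4 mg

750 mg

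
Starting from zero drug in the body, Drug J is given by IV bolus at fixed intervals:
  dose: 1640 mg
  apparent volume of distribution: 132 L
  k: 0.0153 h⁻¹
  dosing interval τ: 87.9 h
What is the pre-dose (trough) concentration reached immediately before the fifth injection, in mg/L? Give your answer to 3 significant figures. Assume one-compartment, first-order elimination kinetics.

4.36 mg/L

C₀ per dose = Dose / Vd = 1640 / 132 = 12.42 mg/L
Fraction remaining after one interval: r = e^(−kτ) = e^(−0.01530 × 87.9) = 0.2606
Before dose 5, 4 doses have been given (aged 1τ, 2τ, 3τ, 4τ).
C_trough = C₀ × (r + r² + … + r^4) = C₀ × r(1−r^4)/(1−r)
        = 12.42 × 0.2606 × (1 − 0.004612) / (1 − 0.2606) = 4.357 mg/L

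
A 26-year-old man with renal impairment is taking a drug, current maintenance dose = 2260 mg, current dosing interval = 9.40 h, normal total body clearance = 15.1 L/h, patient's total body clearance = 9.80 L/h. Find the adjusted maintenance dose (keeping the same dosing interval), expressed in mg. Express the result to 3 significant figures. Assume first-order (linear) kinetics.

1470 mg

To keep the same average steady-state level, dosing rate must scale with clearance.
CL ratio = 9.80 / 15.1 = 0.6490
New dose (same interval) = 2260 × 0.6490 = 1467 mg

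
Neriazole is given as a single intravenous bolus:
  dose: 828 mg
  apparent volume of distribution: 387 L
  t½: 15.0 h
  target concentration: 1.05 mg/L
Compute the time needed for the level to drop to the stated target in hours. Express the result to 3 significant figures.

C₀ = Dose / Vd = 828.0 / 387 = 2.140 mg/L
k = ln2 / t½ = 0.693147 / 15.0 = 0.04621 h⁻¹
t = ln(C₀ / C) / k = ln(2.140 / 1.05) / 0.04621
  = ln(2.038) / 0.04621 = 0.7120 / 0.04621 = 15.41 h

15.4 h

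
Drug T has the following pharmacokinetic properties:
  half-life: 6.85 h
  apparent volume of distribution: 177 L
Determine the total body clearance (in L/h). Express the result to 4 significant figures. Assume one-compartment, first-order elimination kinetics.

17.91 L/h

k = ln2 / t½ = 0.693147 / 6.85 = 0.1012 h⁻¹
CL = k × Vd = 0.1012 × 177 = 17.91 L/h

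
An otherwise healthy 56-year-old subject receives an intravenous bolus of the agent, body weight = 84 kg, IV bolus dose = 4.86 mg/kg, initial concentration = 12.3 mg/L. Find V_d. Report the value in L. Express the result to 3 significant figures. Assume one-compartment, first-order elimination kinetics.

33.2 L

Dose = 4.86 × 84 = 408.2 mg
Vd = Dose / C₀ = 408.2 / 12.3 = 33.19 L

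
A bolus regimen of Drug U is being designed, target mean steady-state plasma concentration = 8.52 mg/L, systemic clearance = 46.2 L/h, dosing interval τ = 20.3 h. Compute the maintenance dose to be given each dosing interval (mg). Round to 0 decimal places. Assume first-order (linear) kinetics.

At steady state, Dose/τ = Css × CL.
Dose = Css × CL × τ = 8.52 × 46.20 × 20.3 = 7991 mg

7991 mg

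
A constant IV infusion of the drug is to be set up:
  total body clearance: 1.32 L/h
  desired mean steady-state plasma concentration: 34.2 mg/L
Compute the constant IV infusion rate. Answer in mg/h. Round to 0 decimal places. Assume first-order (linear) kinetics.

45 mg/h

At steady state, infusion rate R₀ = Css × CL = 34.2 × 1.320 = 45.14 mg/h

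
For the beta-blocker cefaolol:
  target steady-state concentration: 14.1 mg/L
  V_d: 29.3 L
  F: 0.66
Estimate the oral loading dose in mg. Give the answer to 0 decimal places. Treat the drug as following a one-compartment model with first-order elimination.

LD = Css × Vd / F = 14.1 × 29.3 / 0.66 = 626.0 mg

626 mg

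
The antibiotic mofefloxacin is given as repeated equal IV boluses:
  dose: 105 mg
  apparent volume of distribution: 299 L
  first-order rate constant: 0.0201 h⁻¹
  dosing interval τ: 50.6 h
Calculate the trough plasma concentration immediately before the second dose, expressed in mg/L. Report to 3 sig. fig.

0.127 mg/L

C₀ per dose = Dose / Vd = 105 / 299 = 0.3512 mg/L
Fraction remaining after one interval: r = e^(−kτ) = e^(−0.02010 × 50.6) = 0.3617
Before dose 2, 1 dose has been given (aged 1τ).
C_trough = C₀ × r = 0.3512 × 0.3617 = 0.1270 mg/L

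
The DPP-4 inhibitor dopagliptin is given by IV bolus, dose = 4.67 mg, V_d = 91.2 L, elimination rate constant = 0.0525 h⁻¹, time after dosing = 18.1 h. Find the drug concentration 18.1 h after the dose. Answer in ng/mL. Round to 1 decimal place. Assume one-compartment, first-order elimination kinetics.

C₀ = Dose / Vd = 4.670 / 91.2 = 0.05121 mg/L
C = C₀ · e^(−k·t) = 0.05121 × e^(−0.05250 × 18.1)
  = 0.05121 × 0.3866 = 0.01980 mg/L
Convert: 0.01980 mg/L × 1000 = 19.80 ng/mL

19.8 ng/mL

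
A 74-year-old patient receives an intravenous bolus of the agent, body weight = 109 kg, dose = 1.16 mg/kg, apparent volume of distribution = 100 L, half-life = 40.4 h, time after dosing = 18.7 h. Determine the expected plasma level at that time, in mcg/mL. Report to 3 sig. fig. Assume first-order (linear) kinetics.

Total dose = 1.16 × 109 = 126.4 mg
C₀ = Dose / Vd = 126.4 / 100 = 1.264 mg/L
k = ln2 / t½ = 0.693147 / 40.4 = 0.01716 h⁻¹
C = C₀ · e^(−k·t) = 1.264 × e^(−0.01716 × 18.7)
  = 1.264 × 0.7255 = 0.9170 mg/L
(0.9170 mg/L = 0.9170 mcg/mL)

0.917 mcg/mL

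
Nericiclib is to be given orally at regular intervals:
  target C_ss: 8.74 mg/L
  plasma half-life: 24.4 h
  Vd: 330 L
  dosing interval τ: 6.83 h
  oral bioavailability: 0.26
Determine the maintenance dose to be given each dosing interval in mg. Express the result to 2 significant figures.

k = ln2 / t½ = 0.693147 / 24.4 = 0.02841 h⁻¹
CL = k × Vd = 0.02841 × 330 = 9.375 L/h
At steady state, F × (Dose/τ) = Css × CL.
Dose = Css × CL × τ / F = 8.74 × 9.375 × 6.83 / 0.26 = 2152 mg

2200 mg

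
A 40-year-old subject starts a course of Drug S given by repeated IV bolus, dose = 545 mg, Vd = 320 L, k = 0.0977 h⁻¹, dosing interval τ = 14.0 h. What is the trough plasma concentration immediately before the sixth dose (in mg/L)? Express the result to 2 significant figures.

0.58 mg/L

C₀ per dose = Dose / Vd = 545 / 320 = 1.703 mg/L
Fraction remaining after one interval: r = e^(−kτ) = e^(−0.09770 × 14.0) = 0.2547
Before dose 6, 5 doses have been given (aged 1τ, 2τ, 3τ, 4τ, 5τ).
C_trough = C₀ × (r + r² + … + r^5) = C₀ × r(1−r^5)/(1−r)
        = 1.703 × 0.2547 × (1 − 0.001072) / (1 − 0.2547) = 0.5814 mg/L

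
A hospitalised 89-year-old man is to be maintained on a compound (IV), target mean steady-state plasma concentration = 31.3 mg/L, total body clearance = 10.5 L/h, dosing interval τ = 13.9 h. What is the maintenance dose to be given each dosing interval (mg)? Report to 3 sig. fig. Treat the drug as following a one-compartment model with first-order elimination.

4570 mg

At steady state, Dose/τ = Css × CL.
Dose = Css × CL × τ = 31.3 × 10.50 × 13.9 = 4568 mg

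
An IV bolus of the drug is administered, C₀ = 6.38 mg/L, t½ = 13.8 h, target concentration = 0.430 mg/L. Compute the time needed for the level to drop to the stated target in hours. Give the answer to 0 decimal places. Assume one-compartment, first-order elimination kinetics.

54 h

k = ln2 / t½ = 0.693147 / 13.8 = 0.05023 h⁻¹
t = ln(C₀ / C) / k = ln(6.380 / 0.430) / 0.05023
  = ln(14.84) / 0.05023 = 2.697 / 0.05023 = 53.69 h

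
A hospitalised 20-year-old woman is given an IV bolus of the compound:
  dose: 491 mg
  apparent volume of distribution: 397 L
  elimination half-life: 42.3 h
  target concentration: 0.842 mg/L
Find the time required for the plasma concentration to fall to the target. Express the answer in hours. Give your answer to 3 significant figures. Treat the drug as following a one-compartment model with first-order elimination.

23.5 h

C₀ = Dose / Vd = 491.0 / 397 = 1.237 mg/L
k = ln2 / t½ = 0.693147 / 42.3 = 0.01639 h⁻¹
t = ln(C₀ / C) / k = ln(1.237 / 0.842) / 0.01639
  = ln(1.469) / 0.01639 = 0.3846 / 0.01639 = 23.47 h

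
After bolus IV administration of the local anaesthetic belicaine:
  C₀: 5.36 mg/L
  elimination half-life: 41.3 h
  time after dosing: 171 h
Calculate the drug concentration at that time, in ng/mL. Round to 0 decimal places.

304 ng/mL

k = ln2 / t½ = 0.693147 / 41.3 = 0.01678 h⁻¹
C = C₀ · e^(−k·t) = 5.360 × e^(−0.01678 × 171)
  = 5.360 × 0.05673 = 0.3041 mg/L
Convert: 0.3041 mg/L × 1000 = 304.1 ng/mL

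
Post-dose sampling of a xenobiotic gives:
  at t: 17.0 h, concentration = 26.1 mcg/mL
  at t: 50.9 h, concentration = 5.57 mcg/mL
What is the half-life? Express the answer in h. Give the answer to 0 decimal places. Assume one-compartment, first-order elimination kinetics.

15 h

k = ln(C₁/C₂) / (t₂ − t₁) = ln(26.1/5.57) / (50.9 − 17.0)
  = 1.545 / 33.90 = 0.04558 h⁻¹
t½ = ln2 / k = 0.693147 / 0.04558 = 15.21 h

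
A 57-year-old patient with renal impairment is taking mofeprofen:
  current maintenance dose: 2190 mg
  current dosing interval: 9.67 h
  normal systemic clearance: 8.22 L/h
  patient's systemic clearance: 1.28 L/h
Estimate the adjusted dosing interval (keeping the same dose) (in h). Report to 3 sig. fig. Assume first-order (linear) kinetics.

62.1 h

To keep the same average steady-state level, dosing rate must scale with clearance.
CL ratio = 1.28 / 8.22 = 0.1557
New interval (same dose) = 9.67 / 0.1557 = 62.11 h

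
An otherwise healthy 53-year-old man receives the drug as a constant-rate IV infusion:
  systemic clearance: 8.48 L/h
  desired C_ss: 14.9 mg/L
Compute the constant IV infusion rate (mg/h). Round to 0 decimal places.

At steady state, infusion rate R₀ = Css × CL = 14.9 × 8.480 = 126.4 mg/h

126 mg/h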